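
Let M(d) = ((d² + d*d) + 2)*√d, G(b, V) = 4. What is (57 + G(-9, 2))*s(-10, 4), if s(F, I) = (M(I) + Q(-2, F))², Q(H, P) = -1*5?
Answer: 242109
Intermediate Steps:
Q(H, P) = -5
M(d) = √d*(2 + 2*d²) (M(d) = ((d² + d²) + 2)*√d = (2*d² + 2)*√d = (2 + 2*d²)*√d = √d*(2 + 2*d²))
s(F, I) = (-5 + 2*√I*(1 + I²))² (s(F, I) = (2*√I*(1 + I²) - 5)² = (-5 + 2*√I*(1 + I²))²)
(57 + G(-9, 2))*s(-10, 4) = (57 + 4)*(-5 + 2*√4*(1 + 4²))² = 61*(-5 + 2*2*(1 + 16))² = 61*(-5 + 2*2*17)² = 61*(-5 + 68)² = 61*63² = 61*3969 = 242109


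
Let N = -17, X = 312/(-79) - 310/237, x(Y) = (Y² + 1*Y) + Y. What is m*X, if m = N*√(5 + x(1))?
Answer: 42364*√2/237 ≈ 252.79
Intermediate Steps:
x(Y) = Y² + 2*Y (x(Y) = (Y² + Y) + Y = (Y + Y²) + Y = Y² + 2*Y)
X = -1246/237 (X = 312*(-1/79) - 310*1/237 = -312/79 - 310/237 = -1246/237 ≈ -5.2574)
m = -34*√2 (m = -17*√(5 + 1*(2 + 1)) = -17*√(5 + 1*3) = -17*√(5 + 3) = -34*√2 ≈ -48.083)
m*X = -34*√2*(-1246/237) = 42364*√2/237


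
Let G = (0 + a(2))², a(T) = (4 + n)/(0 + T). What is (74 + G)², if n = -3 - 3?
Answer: 5625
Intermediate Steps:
n = -6
a(T) = -2/T (a(T) = (4 - 6)/(0 + T) = -2/T)
G = 1 (G = (0 - 2/2)² = (0 - 2*½)² = (0 - 1)² = (-1)² = 1)
(74 + G)² = (74 + 1)² = 75² = 5625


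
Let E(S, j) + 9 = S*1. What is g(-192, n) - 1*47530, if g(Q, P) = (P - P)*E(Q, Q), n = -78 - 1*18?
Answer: -47530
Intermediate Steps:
E(S, j) = -9 + S (E(S, j) = -9 + S*1 = -9 + S)
n = -96 (n = -78 - 18 = -96)
g(Q, P) = 0 (g(Q, P) = (P - P)*(-9 + Q) = 0*(-9 + Q) = 0)
g(-192, n) - 1*47530 = 0 - 1*47530 = 0 - 47530 = -47530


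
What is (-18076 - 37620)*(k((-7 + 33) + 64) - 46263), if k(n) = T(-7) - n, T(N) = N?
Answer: 2582066560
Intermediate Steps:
k(n) = -7 - n
(-18076 - 37620)*(k((-7 + 33) + 64) - 46263) = (-18076 - 37620)*((-7 - ((-7 + 33) + 64)) - 46263) = -55696*((-7 - (26 + 64)) - 46263) = -55696*((-7 - 1*90) - 46263) = -55696*((-7 - 90) - 46263) = -55696*(-97 - 46263) = -55696*(-46360) = 2582066560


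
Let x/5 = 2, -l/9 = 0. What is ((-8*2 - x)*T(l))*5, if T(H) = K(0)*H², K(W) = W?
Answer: 0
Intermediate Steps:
l = 0 (l = -9*0 = 0)
x = 10 (x = 5*2 = 10)
T(H) = 0 (T(H) = 0*H² = 0)
((-8*2 - x)*T(l))*5 = ((-8*2 - 1*10)*0)*5 = ((-16 - 10)*0)*5 = -26*0*5 = 0*5 = 0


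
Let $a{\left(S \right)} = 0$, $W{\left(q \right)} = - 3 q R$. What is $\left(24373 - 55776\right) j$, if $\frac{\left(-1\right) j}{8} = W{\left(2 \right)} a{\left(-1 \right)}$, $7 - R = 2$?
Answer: $0$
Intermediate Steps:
$R = 5$ ($R = 7 - 2 = 5$)
$W{\left(q \right)} = - 15 q$ ($W{\left(q \right)} = - 3 q 5 = - 15 q$)
$j = 0$ ($j = - 8 \left(-15\right) 2 \cdot 0 = - 8 \left(\left(-30\right) 0\right) = \left(-8\right) 0 = 0$)
$\left(24373 - 55776\right) j = \left(24373 - 55776\right) 0 = \left(-31403\right) 0 = 0$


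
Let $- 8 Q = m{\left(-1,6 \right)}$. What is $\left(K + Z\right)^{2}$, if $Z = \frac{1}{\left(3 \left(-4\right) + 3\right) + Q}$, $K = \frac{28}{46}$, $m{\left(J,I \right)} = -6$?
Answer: $\frac{136900}{576081} \approx 0.23764$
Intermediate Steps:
$Q = \frac{3}{4}$ ($Q = \left(- \frac{1}{8}\right) \left(-6\right) = \frac{3}{4} \approx 0.75$)
$K = \frac{14}{23}$ ($K = 28 \cdot \frac{1}{46} = \frac{14}{23} \approx 0.6087$)
$Z = - \frac{4}{33}$ ($Z = \frac{1}{\left(3 \left(-4\right) + 3\right) + \frac{3}{4}} = \frac{1}{\left(-12 + 3\right) + \frac{3}{4}} = \frac{1}{-9 + \frac{3}{4}} = \frac{1}{- \frac{33}{4}} = - \frac{4}{33} \approx -0.12121$)
$\left(K + Z\right)^{2} = \left(\frac{14}{23} - \frac{4}{33}\right)^{2} = \left(\frac{370}{759}\right)^{2} = \frac{136900}{576081}$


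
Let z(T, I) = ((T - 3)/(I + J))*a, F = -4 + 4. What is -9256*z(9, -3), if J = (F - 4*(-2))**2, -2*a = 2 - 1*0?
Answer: 55536/61 ≈ 910.43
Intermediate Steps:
F = 0
a = -1 (a = -(2 - 1*0)/2 = -(2 + 0)/2 = -1/2*2 = -1)
J = 64 (J = (0 - 4*(-2))**2 = (0 + 8)**2 = 8**2 = 64)
z(T, I) = -(-3 + T)/(64 + I) (z(T, I) = ((T - 3)/(I + 64))*(-1) = ((-3 + T)/(64 + I))*(-1) = -(-3 + T)/(64 + I))
-9256*z(9, -3) = -9256*(3 - 1*9)/(64 - 3) = -9256*(3 - 9)/61 = -9256*(-6)/61 = -9256*(-6/61) = 55536/61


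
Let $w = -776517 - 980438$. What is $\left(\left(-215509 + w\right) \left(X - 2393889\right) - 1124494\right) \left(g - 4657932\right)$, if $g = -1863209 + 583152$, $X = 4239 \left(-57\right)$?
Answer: $-30868347331619824186$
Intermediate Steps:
$X = -241623$
$g = -1280057$
$w = -1756955$
$\left(\left(-215509 + w\right) \left(X - 2393889\right) - 1124494\right) \left(g - 4657932\right) = \left(\left(-215509 - 1756955\right) \left(-241623 - 2393889\right) - 1124494\right) \left(-1280057 - 4657932\right) = \left(- 1972464 \left(-241623 - 2393889\right) - 1124494\right) \left(-1280057 - 4657932\right) = \left(\left(-1972464\right) \left(-2635512\right) - 1124494\right) \left(-1280057 - 4657932\right) = \left(5198452541568 - 1124494\right) \left(-5937989\right) = 5198451417074 \left(-5937989\right) = -30868347331619824186$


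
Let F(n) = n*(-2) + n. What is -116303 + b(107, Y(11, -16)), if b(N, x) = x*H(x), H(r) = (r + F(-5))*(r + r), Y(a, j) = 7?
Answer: -115127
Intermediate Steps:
F(n) = -n (F(n) = -2*n + n = -n)
H(r) = 2*r*(5 + r) (H(r) = (r - 1*(-5))*(r + r) = (r + 5)*(2*r) = (5 + r)*(2*r) = 2*r*(5 + r))
b(N, x) = 2*x²*(5 + x) (b(N, x) = x*(2*x*(5 + x)) = 2*x²*(5 + x))
-116303 + b(107, Y(11, -16)) = -116303 + 2*7²*(5 + 7) = -116303 + 2*49*12 = -116303 + 1176 = -115127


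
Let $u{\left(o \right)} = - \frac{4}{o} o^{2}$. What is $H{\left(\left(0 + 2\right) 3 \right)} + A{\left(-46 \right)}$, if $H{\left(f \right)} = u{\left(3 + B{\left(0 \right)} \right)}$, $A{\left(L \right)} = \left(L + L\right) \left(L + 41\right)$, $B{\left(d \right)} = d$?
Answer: $448$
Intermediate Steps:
$u{\left(o \right)} = - 4 o$
$A{\left(L \right)} = 2 L \left(41 + L\right)$
$H{\left(f \right)} = -12$ ($H{\left(f \right)} = - 4 \left(3 + 0\right) = \left(-4\right) 3 = -12$)
$H{\left(\left(0 + 2\right) 3 \right)} + A{\left(-46 \right)} = -12 + 2 \left(-46\right) \left(41 - 46\right) = -12 + 2 \left(-46\right) \left(-5\right) = -12 + 460 = 448$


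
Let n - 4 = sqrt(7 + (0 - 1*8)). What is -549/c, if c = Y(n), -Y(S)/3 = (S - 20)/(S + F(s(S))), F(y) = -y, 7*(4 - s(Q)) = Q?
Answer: -1464/257 - 24156*I/1799 ≈ -5.6965 - 13.427*I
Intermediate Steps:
s(Q) = 4 - Q/7
n = 4 + I (n = 4 + sqrt(7 + (0 - 1*8)) = 4 + sqrt(7 + (0 - 8)) = 4 + sqrt(7 - 8) = 4 + sqrt(-1) = 4 + I ≈ 4.0 + 1.0*I)
Y(S) = -3*(-20 + S)/(-4 + 8*S/7) (Y(S) = -3*(S - 20)/(S - (4 - S/7)) = -3*(-20 + S)/(S + (-4 + S/7)) = -3*(-20 + S)/(-4 + 8*S/7))
c = 21*(1 - 2*I)*(16 - I)/20 (c = 21*(20 - (4 + I))/(4*(-7 + 2*(4 + I))) = 21*(20 + (-4 - I))/(4*(-7 + (8 + 2*I))) = 21*(16 - I)/(4*(1 + 2*I)) = 21*((1 - 2*I)/5)*(16 - I)/4 = 21*(1 - 2*I)*(16 - I)/20 ≈ 14.7 - 34.65*I)
-549/c = -549*80*(147/10 + 693*I/20)/113337 = -4880*(147/10 + 693*I/20)/12593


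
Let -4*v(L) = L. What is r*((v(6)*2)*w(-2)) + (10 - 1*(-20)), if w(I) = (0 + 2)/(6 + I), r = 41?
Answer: -63/2 ≈ -31.500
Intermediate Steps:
v(L) = -L/4
w(I) = 2/(6 + I)
r*((v(6)*2)*w(-2)) + (10 - 1*(-20)) = 41*((-1/4*6*2)*(2/(6 - 2))) + (10 - 1*(-20)) = 41*((-3/2*2)*(2/4)) + (10 + 20) = 41*(-6/4) + 30 = 41*(-3*1/2) + 30 = 41*(-3/2) + 30 = -123/2 + 30 = -63/2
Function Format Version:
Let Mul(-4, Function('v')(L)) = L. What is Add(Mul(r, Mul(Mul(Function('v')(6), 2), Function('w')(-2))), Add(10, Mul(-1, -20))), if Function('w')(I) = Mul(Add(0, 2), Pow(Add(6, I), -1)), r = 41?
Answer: Rational(-63, 2) ≈ -31.500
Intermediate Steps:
Function('v')(L) = Mul(Rational(-1, 4), L)
Function('w')(I) = Mul(2, Pow(Add(6, I), -1))
Add(Mul(r, Mul(Mul(Function('v')(6), 2), Function('w')(-2))), Add(10, Mul(-1, -20))) = Add(Mul(41, Mul(Mul(Mul(Rational(-1, 4), 6), 2), Mul(2, Pow(Add(6, -2), -1)))), Add(10, Mul(-1, -20))) = Add(Mul(41, Mul(Mul(Rational(-3, 2), 2), Mul(2, Pow(4, -1)))), Add(10, 20)) = Add(Mul(41, Mul(-3, Mul(2, Rational(1, 4)))), 30) = Add(Mul(41, Mul(-3, Rational(1, 2))), 30) = Add(Mul(41, Rational(-3, 2)), 30) = Add(Rational(-123, 2), 30) = Rational(-63, 2)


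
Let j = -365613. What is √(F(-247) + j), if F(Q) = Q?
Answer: 2*I*√91465 ≈ 604.86*I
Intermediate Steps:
√(F(-247) + j) = √(-247 - 365613) = √(-365860) = 2*I*√91465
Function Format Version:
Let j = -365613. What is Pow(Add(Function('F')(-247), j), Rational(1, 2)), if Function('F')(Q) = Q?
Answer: Mul(2, I, Pow(91465, Rational(1, 2))) ≈ Mul(604.86, I)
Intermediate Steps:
Pow(Add(Function('F')(-247), j), Rational(1, 2)) = Pow(Add(-247, -365613), Rational(1, 2)) = Pow(-365860, Rational(1, 2)) = Mul(2, I, Pow(91465, Rational(1, 2)))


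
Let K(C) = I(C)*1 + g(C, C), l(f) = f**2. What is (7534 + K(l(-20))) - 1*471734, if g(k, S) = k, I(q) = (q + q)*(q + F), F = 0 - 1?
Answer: -144600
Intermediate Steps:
F = -1
I(q) = 2*q*(-1 + q) (I(q) = (q + q)*(q - 1) = (2*q)*(-1 + q) = 2*q*(-1 + q))
K(C) = C + 2*C*(-1 + C) (K(C) = (2*C*(-1 + C))*1 + C = 2*C*(-1 + C) + C = C + 2*C*(-1 + C))
(7534 + K(l(-20))) - 1*471734 = (7534 + (-20)**2*(-1 + 2*(-20)**2)) - 1*471734 = (7534 + 400*(-1 + 2*400)) - 471734 = (7534 + 400*(-1 + 800)) - 471734 = (7534 + 400*799) - 471734 = (7534 + 319600) - 471734 = 327134 - 471734 = -144600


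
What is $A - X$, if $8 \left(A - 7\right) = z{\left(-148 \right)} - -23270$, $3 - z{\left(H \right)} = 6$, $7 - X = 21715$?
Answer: $\frac{196987}{8} \approx 24623.0$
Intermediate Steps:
$X = -21708$ ($X = 7 - 21715 = -21708$)
$z{\left(H \right)} = -3$ ($z{\left(H \right)} = 3 - 6 = -3$)
$A = \frac{23323}{8}$ ($A = 7 + \frac{-3 - -23270}{8} = 7 + \frac{-3 + 23270}{8} = 7 + \frac{1}{8} \cdot 23267 = 7 + \frac{23267}{8} = \frac{23323}{8} \approx 2915.4$)
$A - X = \frac{23323}{8} - -21708 = \frac{23323}{8} + 21708 = \frac{196987}{8}$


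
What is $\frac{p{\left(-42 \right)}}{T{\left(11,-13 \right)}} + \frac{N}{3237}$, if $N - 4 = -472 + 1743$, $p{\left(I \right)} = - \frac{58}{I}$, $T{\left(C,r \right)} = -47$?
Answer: $\frac{388184}{1064973} \approx 0.3645$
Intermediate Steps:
$N = 1275$ ($N = 4 + \left(-472 + 1743\right) = 4 + 1271 = 1275$)
$\frac{p{\left(-42 \right)}}{T{\left(11,-13 \right)}} + \frac{N}{3237} = \frac{\left(-58\right) \frac{1}{-42}}{-47} + \frac{1275}{3237} = \left(-58\right) \left(- \frac{1}{42}\right) \left(- \frac{1}{47}\right) + 1275 \cdot \frac{1}{3237} = \frac{29}{21} \left(- \frac{1}{47}\right) + \frac{425}{1079} = - \frac{29}{987} + \frac{425}{1079} = \frac{388184}{1064973}$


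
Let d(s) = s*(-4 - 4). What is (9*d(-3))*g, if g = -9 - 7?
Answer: -3456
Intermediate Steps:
d(s) = -8*s (d(s) = s*(-8) = -8*s)
g = -16
(9*d(-3))*g = (9*(-8*(-3)))*(-16) = (9*24)*(-16) = 216*(-16) = -3456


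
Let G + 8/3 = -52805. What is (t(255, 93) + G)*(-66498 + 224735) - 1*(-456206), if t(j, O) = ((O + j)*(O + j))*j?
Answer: 14634730229087/3 ≈ 4.8782e+12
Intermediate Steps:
G = -158423/3 (G = -8/3 - 52805 = -158423/3 ≈ -52808.)
t(j, O) = j*(O + j)² (t(j, O) = (O + j)²*j = j*(O + j)²)
(t(255, 93) + G)*(-66498 + 224735) - 1*(-456206) = (255*(93 + 255)² - 158423/3)*(-66498 + 224735) - 1*(-456206) = (255*348² - 158423/3)*158237 + 456206 = (255*121104 - 158423/3)*158237 + 456206 = (30881520 - 158423/3)*158237 + 456206 = (92486137/3)*158237 + 456206 = 14634728860469/3 + 456206 = 14634730229087/3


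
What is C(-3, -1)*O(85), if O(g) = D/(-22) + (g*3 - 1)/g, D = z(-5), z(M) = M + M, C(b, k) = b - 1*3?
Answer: -19314/935 ≈ -20.657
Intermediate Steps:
C(b, k) = -3 + b (C(b, k) = b - 3 = -3 + b)
z(M) = 2*M
D = -10 (D = 2*(-5) = -10)
O(g) = 5/11 + (-1 + 3*g)/g (O(g) = -10/(-22) + (g*3 - 1)/g = -10*(-1/22) + (3*g - 1)/g = 5/11 + (-1 + 3*g)/g)
C(-3, -1)*O(85) = (-3 - 3)*(38/11 - 1/85) = -6*(38/11 - 1*1/85) = -6*(38/11 - 1/85) = -6*3219/935 = -19314/935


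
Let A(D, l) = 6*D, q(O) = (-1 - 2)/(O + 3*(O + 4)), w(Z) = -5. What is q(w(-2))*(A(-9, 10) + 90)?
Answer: 27/2 ≈ 13.500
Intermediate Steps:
q(O) = -3/(12 + 4*O) (q(O) = -3/(O + 3*(4 + O)) = -3/(O + (12 + 3*O)) = -3/(12 + 4*O))
q(w(-2))*(A(-9, 10) + 90) = (-3/(12 + 4*(-5)))*(6*(-9) + 90) = (-3/(12 - 20))*(-54 + 90) = -3/(-8)*36 = -3*(-1/8)*36 = (3/8)*36 = 27/2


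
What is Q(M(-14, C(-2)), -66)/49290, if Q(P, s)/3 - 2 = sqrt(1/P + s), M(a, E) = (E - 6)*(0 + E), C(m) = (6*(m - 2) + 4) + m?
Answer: 1/8215 + I*sqrt(6260870)/5060440 ≈ 0.00012173 + 0.00049446*I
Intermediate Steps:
C(m) = -8 + 7*m (C(m) = (6*(-2 + m) + 4) + m = ((-12 + 6*m) + 4) + m = (-8 + 6*m) + m = -8 + 7*m)
M(a, E) = E*(-6 + E) (M(a, E) = (-6 + E)*E = E*(-6 + E))
Q(P, s) = 6 + 3*sqrt(s + 1/P) (Q(P, s) = 6 + 3*sqrt(1/P + s) = 6 + 3*sqrt(s + 1/P))
Q(M(-14, C(-2)), -66)/49290 = (6 + 3*sqrt(-66 + 1/((-8 + 7*(-2))*(-6 + (-8 + 7*(-2))))))/49290 = (6 + 3*sqrt(-66 + 1/((-8 - 14)*(-6 + (-8 - 14)))))*(1/49290) = (6 + 3*sqrt(-66 + 1/(-22*(-6 - 22))))*(1/49290) = (6 + 3*sqrt(-66 + 1/(-22*(-28))))*(1/49290) = (6 + 3*sqrt(-66 + 1/616))*(1/49290) = (6 + 3*sqrt(-40655/616))*(1/49290) = (6 + 3*(I*sqrt(6260870)/308))*(1/49290) = (6 + 3*I*sqrt(6260870)/308)*(1/49290) = 1/8215 + I*sqrt(6260870)/5060440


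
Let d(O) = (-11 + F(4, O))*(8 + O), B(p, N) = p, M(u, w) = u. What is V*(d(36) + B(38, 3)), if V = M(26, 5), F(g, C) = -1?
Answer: -12740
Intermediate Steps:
V = 26
d(O) = -96 - 12*O (d(O) = (-11 - 1)*(8 + O) = -12*(8 + O) = -96 - 12*O)
V*(d(36) + B(38, 3)) = 26*((-96 - 12*36) + 38) = 26*((-96 - 432) + 38) = 26*(-528 + 38) = 26*(-490) = -12740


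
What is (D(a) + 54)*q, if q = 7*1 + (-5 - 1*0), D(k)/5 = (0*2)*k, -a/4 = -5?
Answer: 108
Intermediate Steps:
a = 20 (a = -4*(-5) = 20)
D(k) = 0 (D(k) = 5*((0*2)*k) = 5*(0*k) = 5*0 = 0)
q = 2 (q = 7 + (-5 + 0) = 7 - 5 = 2)
(D(a) + 54)*q = (0 + 54)*2 = 54*2 = 108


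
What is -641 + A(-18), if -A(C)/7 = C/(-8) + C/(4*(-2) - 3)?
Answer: -29401/44 ≈ -668.20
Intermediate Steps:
A(C) = 133*C/88 (A(C) = -7*(C/(-8) + C/(4*(-2) - 3)) = -7*(C*(-1/8) + C/(-8 - 3)) = -7*(-C/8 + C/(-11)) = -7*(-C/8 + C*(-1/11)) = -7*(-C/8 - C/11) = -(-133)*C/88 = 133*C/88)
-641 + A(-18) = -641 + (133/88)*(-18) = -641 - 1197/44 = -29401/44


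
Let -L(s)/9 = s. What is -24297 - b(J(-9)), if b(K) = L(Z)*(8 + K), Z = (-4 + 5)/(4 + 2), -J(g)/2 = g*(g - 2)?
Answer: -24582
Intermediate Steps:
J(g) = -2*g*(-2 + g) (J(g) = -2*g*(g - 2) = -2*g*(-2 + g))
Z = 1/6 ≈ 0.16667
L(s) = -9*s
b(K) = -12 - 3*K/2 (b(K) = (-9*1/6)*(8 + K) = -3*(8 + K)/2 = -12 - 3*K/2)
-24297 - b(J(-9)) = -24297 - (-12 - 3*(-9)*(2 - 1*(-9))) = -24297 - (-12 - 3*(-9)*(2 + 9)) = -24297 - (-12 - 3*(-9)*11) = -24297 - (-12 - 3/2*(-198)) = -24297 - (-12 + 297) = -24297 - 1*285 = -24297 - 285 = -24582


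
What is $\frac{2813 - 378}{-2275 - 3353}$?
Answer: $- \frac{2435}{5628} \approx -0.43266$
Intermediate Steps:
$\frac{2813 - 378}{-2275 - 3353} = \frac{2813 - 378}{-5628} = 2435 \left(- \frac{1}{5628}\right) = - \frac{2435}{5628}$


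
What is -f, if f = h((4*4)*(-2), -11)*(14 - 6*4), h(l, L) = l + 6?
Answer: -260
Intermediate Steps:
h(l, L) = 6 + l
f = 260 (f = (6 + (4*4)*(-2))*(14 - 6*4) = (6 + 16*(-2))*(14 - 24) = (6 - 32)*(-10) = -26*(-10) = 260)
-f = -1*260 = -260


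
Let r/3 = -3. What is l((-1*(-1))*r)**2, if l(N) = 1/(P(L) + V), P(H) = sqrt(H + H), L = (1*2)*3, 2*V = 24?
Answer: 13/1452 - sqrt(3)/363 ≈ 0.0041817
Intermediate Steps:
r = -9 (r = 3*(-3) = -9)
V = 12 (V = (1/2)*24 = 12)
L = 6 (L = 2*3 = 6)
P(H) = sqrt(2)*sqrt(H) (P(H) = sqrt(2*H) = sqrt(2)*sqrt(H))
l(N) = 1/(12 + 2*sqrt(3)) (l(N) = 1/(sqrt(2)*sqrt(6) + 12) = 1/(2*sqrt(3) + 12) = 1/(12 + 2*sqrt(3)))
l((-1*(-1))*r)**2 = (1/11 - sqrt(3)/66)**2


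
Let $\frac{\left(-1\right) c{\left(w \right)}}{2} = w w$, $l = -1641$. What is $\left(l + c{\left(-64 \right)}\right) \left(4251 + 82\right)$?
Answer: $-42606389$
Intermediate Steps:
$c{\left(w \right)} = - 2 w^{2}$ ($c{\left(w \right)} = - 2 w w = - 2 w^{2}$)
$\left(l + c{\left(-64 \right)}\right) \left(4251 + 82\right) = \left(-1641 - 2 \left(-64\right)^{2}\right) \left(4251 + 82\right) = \left(-1641 - 8192\right) 4333 = \left(-9833\right) 4333 = -42606389$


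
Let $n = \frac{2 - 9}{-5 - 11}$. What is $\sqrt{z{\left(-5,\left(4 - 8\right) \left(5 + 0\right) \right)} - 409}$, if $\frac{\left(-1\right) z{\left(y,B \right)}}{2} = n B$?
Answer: $\frac{3 i \sqrt{174}}{2} \approx 19.786 i$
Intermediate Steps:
$n = \frac{7}{16}$ ($n = - \frac{7}{-16} = \left(-7\right) \left(- \frac{1}{16}\right) = \frac{7}{16} \approx 0.4375$)
$z{\left(y,B \right)} = - \frac{7 B}{8}$ ($z{\left(y,B \right)} = - 2 \frac{7 B}{16} = - \frac{7 B}{8}$)
$\sqrt{z{\left(-5,\left(4 - 8\right) \left(5 + 0\right) \right)} - 409} = \sqrt{- \frac{7 \left(4 - 8\right) \left(5 + 0\right)}{8} - 409} = \sqrt{- \frac{7 \left(\left(-4\right) 5\right)}{8} - 409} = \sqrt{\left(- \frac{7}{8}\right) \left(-20\right) - 409} = \sqrt{\frac{35}{2} - 409} = \sqrt{- \frac{783}{2}} = \frac{3 i \sqrt{174}}{2}$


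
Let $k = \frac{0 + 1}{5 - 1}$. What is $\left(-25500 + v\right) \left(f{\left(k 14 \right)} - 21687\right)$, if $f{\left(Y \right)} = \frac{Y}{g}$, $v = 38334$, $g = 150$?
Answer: $- \frac{13916532927}{50} \approx -2.7833 \cdot 10^{8}$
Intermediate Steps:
$k = \frac{1}{4}$ ($k = 1 \cdot \frac{1}{4} = \frac{1}{4} \approx 0.25$)
$f{\left(Y \right)} = \frac{Y}{150}$
$\left(-25500 + v\right) \left(f{\left(k 14 \right)} - 21687\right) = \left(-25500 + 38334\right) \left(\frac{\frac{1}{4} \cdot 14}{150} - 21687\right) = 12834 \left(\frac{1}{150} \cdot \frac{7}{2} - 21687\right) = 12834 \left(\frac{7}{300} - 21687\right) = 12834 \left(- \frac{6506093}{300}\right) = - \frac{13916532927}{50}$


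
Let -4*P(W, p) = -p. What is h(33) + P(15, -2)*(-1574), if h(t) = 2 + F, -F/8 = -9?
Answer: 861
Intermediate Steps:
F = 72 (F = -8*(-9) = 72)
P(W, p) = p/4 (P(W, p) = -(-1)*p/4 = p/4)
h(t) = 74 (h(t) = 2 + 72 = 74)
h(33) + P(15, -2)*(-1574) = 74 + ((¼)*(-2))*(-1574) = 74 - ½*(-1574) = 74 + 787 = 861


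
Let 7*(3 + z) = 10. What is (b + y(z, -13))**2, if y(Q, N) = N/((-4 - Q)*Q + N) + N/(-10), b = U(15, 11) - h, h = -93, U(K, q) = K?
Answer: 620557921/50625 ≈ 12258.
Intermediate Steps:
z = -11/7 (z = -3 + (1/7)*10 = -3 + 10/7 = -11/7 ≈ -1.5714)
b = 108 (b = 15 - 1*(-93) = 15 + 93 = 108)
y(Q, N) = -N/10 + N/(N + Q*(-4 - Q)) (y(Q, N) = N/(Q*(-4 - Q) + N) + N*(-1/10) = N/(N + Q*(-4 - Q)) - N/10 = -N/10 + N/(N + Q*(-4 - Q)))
(b + y(z, -13))**2 = (108 + (1/10)*(-13)*(10 + (-11/7)**2 - 1*(-13) + 4*(-11/7))/(-13 - (-11/7)**2 - 4*(-11/7)))**2 = (108 + (1/10)*(-13)*(10 + 121/49 + 13 - 44/7)/(-13 - 1*121/49 + 44/7))**2 = (108 + (1/10)*(-13)*(940/49)/(-13 - 121/49 + 44/7))**2 = (108 + (1/10)*(-13)*(940/49)/(-450/49))**2 = (108 + (1/10)*(-13)*(-49/450)*(940/49))**2 = (108 + 611/225)**2 = (24911/225)**2 = 620557921/50625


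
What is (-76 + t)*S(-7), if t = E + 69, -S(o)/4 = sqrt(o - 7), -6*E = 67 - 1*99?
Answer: 20*I*sqrt(14)/3 ≈ 24.944*I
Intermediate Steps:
E = 16/3 (E = -(67 - 1*99)/6 = -(67 - 99)/6 = -1/6*(-32) = 16/3 ≈ 5.3333)
S(o) = -4*sqrt(-7 + o) (S(o) = -4*sqrt(o - 7) = -4*sqrt(-7 + o))
t = 223/3 (t = 16/3 + 69 = 223/3 ≈ 74.333)
(-76 + t)*S(-7) = (-76 + 223/3)*(-4*sqrt(-7 - 7)) = -(-20)*sqrt(-14)/3 = -(-20)*I*sqrt(14)/3 = 20*I*sqrt(14)/3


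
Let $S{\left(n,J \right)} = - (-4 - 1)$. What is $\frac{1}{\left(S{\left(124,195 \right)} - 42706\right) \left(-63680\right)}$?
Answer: $\frac{1}{2719199680} \approx 3.6776 \cdot 10^{-10}$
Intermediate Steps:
$S{\left(n,J \right)} = 5$ ($S{\left(n,J \right)} = \left(-1\right) \left(-5\right) = 5$)
$\frac{1}{\left(S{\left(124,195 \right)} - 42706\right) \left(-63680\right)} = \frac{1}{\left(5 - 42706\right) \left(-63680\right)} = \frac{1}{-42701} \left(- \frac{1}{63680}\right) = \left(- \frac{1}{42701}\right) \left(- \frac{1}{63680}\right) = \frac{1}{2719199680}$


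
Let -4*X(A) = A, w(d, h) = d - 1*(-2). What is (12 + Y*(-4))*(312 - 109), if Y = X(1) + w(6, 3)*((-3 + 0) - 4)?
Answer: 48111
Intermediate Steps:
w(d, h) = 2 + d (w(d, h) = d + 2 = 2 + d)
X(A) = -A/4
Y = -225/4 (Y = -¼*1 + (2 + 6)*((-3 + 0) - 4) = -¼ + 8*(-3 - 4) = -¼ + 8*(-7) = -¼ - 56 = -225/4 ≈ -56.250)
(12 + Y*(-4))*(312 - 109) = (12 - 225/4*(-4))*(312 - 109) = (12 + 225)*203 = 237*203 = 48111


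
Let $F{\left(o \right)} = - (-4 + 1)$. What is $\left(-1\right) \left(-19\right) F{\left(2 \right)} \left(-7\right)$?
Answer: $-399$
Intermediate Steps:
$F{\left(o \right)} = 3$ ($F{\left(o \right)} = \left(-1\right) \left(-3\right) = 3$)
$\left(-1\right) \left(-19\right) F{\left(2 \right)} \left(-7\right) = \left(-1\right) \left(-19\right) 3 \left(-7\right) = 19 \cdot 3 \left(-7\right) = 57 \left(-7\right) = -399$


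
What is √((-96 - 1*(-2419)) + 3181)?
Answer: 8*√86 ≈ 74.189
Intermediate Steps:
√((-96 - 1*(-2419)) + 3181) = √((-96 + 2419) + 3181) = √(2323 + 3181) = √5504 = 8*√86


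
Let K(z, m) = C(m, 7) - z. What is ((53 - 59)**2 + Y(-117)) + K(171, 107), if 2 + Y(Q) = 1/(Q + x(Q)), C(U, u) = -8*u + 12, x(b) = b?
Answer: -42355/234 ≈ -181.00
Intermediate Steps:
C(U, u) = 12 - 8*u
Y(Q) = -2 + 1/(2*Q) (Y(Q) = -2 + 1/(Q + Q) = -2 + 1/(2*Q))
K(z, m) = -44 - z (K(z, m) = (12 - 8*7) - z = (12 - 56) - z = -44 - z)
((53 - 59)**2 + Y(-117)) + K(171, 107) = ((53 - 59)**2 + (-2 + (1/2)/(-117))) + (-44 - 1*171) = ((-6)**2 + (-2 + (1/2)*(-1/117))) + (-44 - 171) = (36 + (-2 - 1/234)) - 215 = (36 - 469/234) - 215 = 7955/234 - 215 = -42355/234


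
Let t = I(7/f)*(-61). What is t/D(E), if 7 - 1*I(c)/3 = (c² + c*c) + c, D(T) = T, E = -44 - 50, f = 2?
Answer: -3843/94 ≈ -40.883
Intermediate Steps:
E = -94
I(c) = 21 - 6*c² - 3*c (I(c) = 21 - 3*((c² + c*c) + c) = 21 - 3*((c² + c²) + c) = 21 - 3*(2*c² + c) = 21 - 3*(c + 2*c²) = 21 + (-6*c² - 3*c) = 21 - 6*c² - 3*c)
t = 3843 (t = (21 - 6*(7/2)² - 21/2)*(-61) = (21 - 6*(7*(½))² - 21/2)*(-61) = (21 - 6*(7/2)² - 3*7/2)*(-61) = (21 - 6*49/4 - 21/2)*(-61) = (21 - 147/2 - 21/2)*(-61) = -63*(-61) = 3843)
t/D(E) = 3843/(-94) = 3843*(-1/94) = -3843/94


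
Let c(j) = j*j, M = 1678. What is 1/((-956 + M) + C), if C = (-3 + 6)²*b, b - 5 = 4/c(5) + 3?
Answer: 25/19886 ≈ 0.0012572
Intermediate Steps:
c(j) = j²
b = 204/25 (b = 5 + (4/(5²) + 3) = 5 + (4/25 + 3) = 5 + 79/25 = 204/25 ≈ 8.1600)
C = 1836/25 (C = (-3 + 6)²*(204/25) = 3²*(204/25) = 9*(204/25) = 1836/25 ≈ 73.440)
1/((-956 + M) + C) = 1/((-956 + 1678) + 1836/25) = 1/(722 + 1836/25) = 1/(19886/25) = 25/19886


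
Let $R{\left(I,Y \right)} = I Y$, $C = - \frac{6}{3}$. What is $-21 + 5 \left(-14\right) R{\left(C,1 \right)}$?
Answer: $119$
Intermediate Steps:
$C = -2$ ($C = \left(-6\right) \frac{1}{3} = -2$)
$-21 + 5 \left(-14\right) R{\left(C,1 \right)} = -21 + 5 \left(-14\right) \left(\left(-2\right) 1\right) = -21 - -140 = -21 + 140 = 119$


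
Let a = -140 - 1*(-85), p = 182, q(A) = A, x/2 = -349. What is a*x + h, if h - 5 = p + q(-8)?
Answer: 38569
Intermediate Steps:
x = -698 (x = 2*(-349) = -698)
a = -55 (a = -140 + 85 = -55)
h = 179 (h = 5 + (182 - 8) = 5 + 174 = 179)
a*x + h = -55*(-698) + 179 = 38390 + 179 = 38569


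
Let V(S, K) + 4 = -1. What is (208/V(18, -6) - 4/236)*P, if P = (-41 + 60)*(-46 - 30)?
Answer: 17727988/295 ≈ 60095.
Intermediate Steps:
V(S, K) = -5 (V(S, K) = -4 - 1 = -5)
P = -1444 (P = 19*(-76) = -1444)
(208/V(18, -6) - 4/236)*P = (208/(-5) - 4/236)*(-1444) = (208*(-⅕) - 4*1/236)*(-1444) = (-208/5 - 1/59)*(-1444) = -12277/295*(-1444) = 17727988/295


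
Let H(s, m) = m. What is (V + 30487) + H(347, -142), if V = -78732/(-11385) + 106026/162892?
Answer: 3127200321603/103029190 ≈ 30353.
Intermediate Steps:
V = 779551053/103029190 (V = -78732*(-1/11385) + 106026*(1/162892) = 8748/1265 + 53013/81446 = 779551053/103029190 ≈ 7.5663)
(V + 30487) + H(347, -142) = (779551053/103029190 + 30487) - 142 = 3141830466583/103029190 - 142 = 3127200321603/103029190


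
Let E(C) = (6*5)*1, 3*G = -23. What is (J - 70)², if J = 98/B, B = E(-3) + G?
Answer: 19324816/4489 ≈ 4304.9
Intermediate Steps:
G = -23/3 (G = (⅓)*(-23) = -23/3 ≈ -7.6667)
E(C) = 30 (E(C) = 30*1 = 30)
B = 67/3 (B = 30 - 23/3 = 67/3 ≈ 22.333)
J = 294/67 (J = 98/(67/3) = 98*(3/67) = 294/67 ≈ 4.3881)
(J - 70)² = (294/67 - 70)² = (-4396/67)² = 19324816/4489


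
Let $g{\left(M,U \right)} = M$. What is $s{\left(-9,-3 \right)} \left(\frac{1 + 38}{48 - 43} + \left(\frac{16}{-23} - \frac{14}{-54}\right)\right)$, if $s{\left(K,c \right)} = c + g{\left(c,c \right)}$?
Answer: $- \frac{45728}{1035} \approx -44.182$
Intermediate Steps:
$s{\left(K,c \right)} = 2 c$ ($s{\left(K,c \right)} = c + c = 2 c$)
$s{\left(-9,-3 \right)} \left(\frac{1 + 38}{48 - 43} + \left(\frac{16}{-23} - \frac{14}{-54}\right)\right) = 2 \left(-3\right) \left(\frac{1 + 38}{48 - 43} + \left(\frac{16}{-23} - \frac{14}{-54}\right)\right) = - 6 \left(\frac{39}{5} + \left(16 \left(- \frac{1}{23}\right) - - \frac{7}{27}\right)\right) = - 6 \left(39 \cdot \frac{1}{5} + \left(- \frac{16}{23} + \frac{7}{27}\right)\right) = - 6 \left(\frac{39}{5} - \frac{271}{621}\right) = \left(-6\right) \frac{22864}{3105} = - \frac{45728}{1035}$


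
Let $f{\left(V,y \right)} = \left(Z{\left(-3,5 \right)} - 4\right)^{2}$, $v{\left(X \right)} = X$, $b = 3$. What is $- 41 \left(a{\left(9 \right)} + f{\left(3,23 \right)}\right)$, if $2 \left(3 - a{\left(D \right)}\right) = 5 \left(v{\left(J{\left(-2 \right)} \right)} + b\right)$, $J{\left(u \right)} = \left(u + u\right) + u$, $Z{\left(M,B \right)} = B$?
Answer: $- \frac{943}{2} \approx -471.5$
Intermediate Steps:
$J{\left(u \right)} = 3 u$ ($J{\left(u \right)} = 2 u + u = 3 u$)
$f{\left(V,y \right)} = 1$ ($f{\left(V,y \right)} = \left(5 - 4\right)^{2} = 1^{2} = 1$)
$a{\left(D \right)} = \frac{21}{2}$ ($a{\left(D \right)} = 3 - \frac{5 \left(3 \left(-2\right) + 3\right)}{2} = 3 - \frac{5 \left(-6 + 3\right)}{2} = 3 - \frac{5 \left(-3\right)}{2} = 3 - - \frac{15}{2} = 3 + \frac{15}{2} = \frac{21}{2}$)
$- 41 \left(a{\left(9 \right)} + f{\left(3,23 \right)}\right) = - 41 \left(\frac{21}{2} + 1\right) = \left(-41\right) \frac{23}{2} = - \frac{943}{2}$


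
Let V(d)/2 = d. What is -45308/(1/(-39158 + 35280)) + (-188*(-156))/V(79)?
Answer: 13880664160/79 ≈ 1.7570e+8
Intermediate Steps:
V(d) = 2*d
-45308/(1/(-39158 + 35280)) + (-188*(-156))/V(79) = -45308/(1/(-39158 + 35280)) + (-188*(-156))/((2*79)) = -45308/(1/(-3878)) + 29328/158 = -45308/(-1/3878) + 29328*(1/158) = -45308*(-3878) + 14664/79 = 175704424 + 14664/79 = 13880664160/79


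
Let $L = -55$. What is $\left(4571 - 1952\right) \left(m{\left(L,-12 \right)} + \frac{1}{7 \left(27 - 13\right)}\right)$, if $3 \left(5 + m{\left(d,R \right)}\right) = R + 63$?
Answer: $\frac{3082563}{98} \approx 31455.0$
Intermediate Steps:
$m{\left(d,R \right)} = 16 + \frac{R}{3}$ ($m{\left(d,R \right)} = -5 + \frac{R + 63}{3} = -5 + \frac{63 + R}{3} = -5 + \left(21 + \frac{R}{3}\right) = 16 + \frac{R}{3}$)
$\left(4571 - 1952\right) \left(m{\left(L,-12 \right)} + \frac{1}{7 \left(27 - 13\right)}\right) = \left(4571 - 1952\right) \left(\left(16 + \frac{1}{3} \left(-12\right)\right) + \frac{1}{7 \left(27 - 13\right)}\right) = 2619 \left(\left(16 - 4\right) + \frac{1}{7 \cdot 14}\right) = 2619 \left(12 + \frac{1}{98}\right) = 2619 \cdot \frac{1177}{98} = \frac{3082563}{98}$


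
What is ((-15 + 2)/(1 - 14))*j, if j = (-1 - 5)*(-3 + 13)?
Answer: -60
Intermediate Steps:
j = -60 (j = -6*10 = -60)
((-15 + 2)/(1 - 14))*j = ((-15 + 2)/(1 - 14))*(-60) = -13/(-13)*(-60) = -13*(-1/13)*(-60) = 1*(-60) = -60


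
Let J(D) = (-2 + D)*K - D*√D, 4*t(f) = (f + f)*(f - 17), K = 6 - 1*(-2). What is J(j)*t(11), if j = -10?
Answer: 3168 - 330*I*√10 ≈ 3168.0 - 1043.6*I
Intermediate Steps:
K = 8 (K = 6 + 2 = 8)
t(f) = f*(-17 + f)/2 (t(f) = ((f + f)*(f - 17))/4 = ((2*f)*(-17 + f))/4 = (2*f*(-17 + f))/4 = f*(-17 + f)/2)
J(D) = -16 - D^(3/2) + 8*D (J(D) = (-2 + D)*8 - D*√D = (-16 + 8*D) - D^(3/2) = -16 - D^(3/2) + 8*D)
J(j)*t(11) = (-16 - (-10)^(3/2) + 8*(-10))*((½)*11*(-17 + 11)) = (-16 - (-10)*I*√10 - 80)*((½)*11*(-6)) = (-16 + 10*I*√10 - 80)*(-33) = (-96 + 10*I*√10)*(-33) = 3168 - 330*I*√10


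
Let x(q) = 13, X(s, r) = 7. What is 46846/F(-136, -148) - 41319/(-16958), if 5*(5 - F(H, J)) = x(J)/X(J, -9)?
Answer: 13905600029/1373598 ≈ 10123.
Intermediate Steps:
F(H, J) = 162/35 (F(H, J) = 5 - 13/(5*7) = 5 - ⅕*13/7 = 5 - 13/35 = 162/35)
46846/F(-136, -148) - 41319/(-16958) = 46846/(162/35) - 41319/(-16958) = 46846*(35/162) - 41319*(-1/16958) = 819805/81 + 41319/16958 = 13905600029/1373598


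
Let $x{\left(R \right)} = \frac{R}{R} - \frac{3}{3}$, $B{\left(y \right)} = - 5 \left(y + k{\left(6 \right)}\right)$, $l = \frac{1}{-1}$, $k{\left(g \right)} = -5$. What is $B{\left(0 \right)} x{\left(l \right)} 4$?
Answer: $0$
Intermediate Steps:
$l = -1$
$B{\left(y \right)} = 25 - 5 y$ ($B{\left(y \right)} = - 5 \left(y - 5\right) = - 5 \left(-5 + y\right) = 25 - 5 y$)
$x{\left(R \right)} = 0$ ($x{\left(R \right)} = 1 - 1 = 0$)
$B{\left(0 \right)} x{\left(l \right)} 4 = \left(25 - 0\right) 0 \cdot 4 = \left(25 + 0\right) 0 \cdot 4 = 25 \cdot 0 \cdot 4 = 0 \cdot 4 = 0$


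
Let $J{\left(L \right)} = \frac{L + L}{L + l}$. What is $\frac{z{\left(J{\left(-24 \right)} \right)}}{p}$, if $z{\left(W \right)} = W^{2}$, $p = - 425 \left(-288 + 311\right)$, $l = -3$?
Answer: $- \frac{256}{791775} \approx -0.00032332$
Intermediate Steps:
$p = -9775$ ($p = \left(-425\right) 23 = -9775$)
$J{\left(L \right)} = \frac{2 L}{-3 + L}$ ($J{\left(L \right)} = \frac{L + L}{L - 3} = \frac{2 L}{-3 + L}$)
$\frac{z{\left(J{\left(-24 \right)} \right)}}{p} = \frac{\left(2 \left(-24\right) \frac{1}{-3 - 24}\right)^{2}}{-9775} = \left(2 \left(-24\right) \frac{1}{-27}\right)^{2} \left(- \frac{1}{9775}\right) = \left(2 \left(-24\right) \left(- \frac{1}{27}\right)\right)^{2} \left(- \frac{1}{9775}\right) = \left(\frac{16}{9}\right)^{2} \left(- \frac{1}{9775}\right) = \frac{256}{81} \left(- \frac{1}{9775}\right) = - \frac{256}{791775}$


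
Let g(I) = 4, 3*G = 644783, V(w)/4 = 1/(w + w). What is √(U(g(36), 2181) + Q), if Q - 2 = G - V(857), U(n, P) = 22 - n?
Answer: √1420812874095/2571 ≈ 463.62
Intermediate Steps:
V(w) = 2/w (V(w) = 4/(w + w) = 4/((2*w)) = 4*(1/(2*w)) = 2/w)
G = 644783/3 (G = (⅓)*644783 = 644783/3 ≈ 2.1493e+5)
Q = 552584167/2571 (Q = 2 + (644783/3 - 2/857) = 2 + 552579025/2571 = 552584167/2571 ≈ 2.1493e+5)
√(U(g(36), 2181) + Q) = √((22 - 1*4) + 552584167/2571) = √((22 - 4) + 552584167/2571) = √(18 + 552584167/2571) = √(552630445/2571) = √1420812874095/2571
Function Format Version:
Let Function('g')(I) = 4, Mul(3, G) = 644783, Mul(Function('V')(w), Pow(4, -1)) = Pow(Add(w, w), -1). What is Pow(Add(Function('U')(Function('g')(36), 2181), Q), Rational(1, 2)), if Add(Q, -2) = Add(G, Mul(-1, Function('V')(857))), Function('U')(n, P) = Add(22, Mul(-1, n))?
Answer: Mul(Rational(1, 2571), Pow(1420812874095, Rational(1, 2))) ≈ 463.62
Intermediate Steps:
Function('V')(w) = Mul(2, Pow(w, -1)) (Function('V')(w) = Mul(4, Pow(Add(w, w), -1)) = Mul(4, Pow(Mul(2, w), -1)) = Mul(4, Mul(Rational(1, 2), Pow(w, -1))) = Mul(2, Pow(w, -1)))
G = Rational(644783, 3) (G = Mul(Rational(1, 3), 644783) = Rational(644783, 3) ≈ 2.1493e+5)
Q = Rational(552584167, 2571) (Q = Add(2, Add(Rational(644783, 3), Mul(-1, Mul(2, Pow(857, -1))))) = Add(2, Add(Rational(644783, 3), Mul(-1, Mul(2, Rational(1, 857))))) = Add(2, Add(Rational(644783, 3), Mul(-1, Rational(2, 857)))) = Add(2, Add(Rational(644783, 3), Rational(-2, 857))) = Add(2, Rational(552579025, 2571)) = Rational(552584167, 2571) ≈ 2.1493e+5)
Pow(Add(Function('U')(Function('g')(36), 2181), Q), Rational(1, 2)) = Pow(Add(Add(22, Mul(-1, 4)), Rational(552584167, 2571)), Rational(1, 2)) = Pow(Add(Add(22, -4), Rational(552584167, 2571)), Rational(1, 2)) = Pow(Add(18, Rational(552584167, 2571)), Rational(1, 2)) = Pow(Rational(552630445, 2571), Rational(1, 2)) = Mul(Rational(1, 2571), Pow(1420812874095, Rational(1, 2)))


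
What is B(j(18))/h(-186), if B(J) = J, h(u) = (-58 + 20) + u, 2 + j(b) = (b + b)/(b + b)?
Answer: 1/224 ≈ 0.0044643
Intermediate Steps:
j(b) = -1 (j(b) = -2 + (b + b)/(b + b) = -2 + (2*b)/((2*b)) = -2 + (2*b)*(1/(2*b)) = -2 + 1 = -1)
h(u) = -38 + u
B(j(18))/h(-186) = -1/(-38 - 186) = -1/(-224) = -1*(-1/224) = 1/224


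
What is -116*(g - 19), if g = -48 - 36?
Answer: 11948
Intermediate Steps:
g = -84
-116*(g - 19) = -116*(-84 - 19) = -116*(-103) = 11948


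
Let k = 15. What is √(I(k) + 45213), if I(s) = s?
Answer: 2*√11307 ≈ 212.67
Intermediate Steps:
√(I(k) + 45213) = √(15 + 45213) = √45228 = 2*√11307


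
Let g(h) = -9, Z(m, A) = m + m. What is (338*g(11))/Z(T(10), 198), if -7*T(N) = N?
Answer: 10647/10 ≈ 1064.7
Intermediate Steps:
T(N) = -N/7
Z(m, A) = 2*m
(338*g(11))/Z(T(10), 198) = (338*(-9))/((2*(-⅐*10))) = -3042/(2*(-10/7)) = -3042/(-20/7) = -3042*(-7/20) = 10647/10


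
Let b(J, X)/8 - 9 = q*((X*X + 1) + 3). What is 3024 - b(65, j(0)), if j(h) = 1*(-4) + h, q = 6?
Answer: 1992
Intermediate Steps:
j(h) = -4 + h
b(J, X) = 264 + 48*X² (b(J, X) = 72 + 8*(6*((X*X + 1) + 3)) = 72 + 8*(6*((X² + 1) + 3)) = 72 + 8*(6*((1 + X²) + 3)) = 72 + 8*(6*(4 + X²)) = 72 + 8*(24 + 6*X²) = 72 + (192 + 48*X²) = 264 + 48*X²)
3024 - b(65, j(0)) = 3024 - (264 + 48*(-4 + 0)²) = 3024 - (264 + 48*(-4)²) = 3024 - (264 + 48*16) = 3024 - (264 + 768) = 3024 - 1*1032 = 3024 - 1032 = 1992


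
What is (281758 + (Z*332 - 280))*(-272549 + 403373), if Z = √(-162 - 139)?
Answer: 36824077872 + 43433568*I*√301 ≈ 3.6824e+10 + 7.5354e+8*I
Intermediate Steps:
Z = I*√301 (Z = √(-301) = I*√301 ≈ 17.349*I)
(281758 + (Z*332 - 280))*(-272549 + 403373) = (281758 + ((I*√301)*332 - 280))*(-272549 + 403373) = (281758 + (332*I*√301 - 280))*130824 = (281758 + (-280 + 332*I*√301))*130824 = (281478 + 332*I*√301)*130824 = 36824077872 + 43433568*I*√301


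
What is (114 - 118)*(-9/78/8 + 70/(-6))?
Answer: 7289/156 ≈ 46.724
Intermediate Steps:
(114 - 118)*(-9/78/8 + 70/(-6)) = -4*(-9*1/78*(⅛) + 70*(-⅙)) = -4*(-3/26*⅛ - 35/3) = -4*(-3/208 - 35/3) = -4*(-7289/624) = 7289/156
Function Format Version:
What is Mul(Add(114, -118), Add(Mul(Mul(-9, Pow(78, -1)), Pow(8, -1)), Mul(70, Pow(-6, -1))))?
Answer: Rational(7289, 156) ≈ 46.724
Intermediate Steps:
Mul(Add(114, -118), Add(Mul(Mul(-9, Pow(78, -1)), Pow(8, -1)), Mul(70, Pow(-6, -1)))) = Mul(-4, Add(Mul(Mul(-9, Rational(1, 78)), Rational(1, 8)), Mul(70, Rational(-1, 6)))) = Mul(-4, Add(Mul(Rational(-3, 26), Rational(1, 8)), Rational(-35, 3))) = Mul(-4, Add(Rational(-3, 208), Rational(-35, 3))) = Mul(-4, Rational(-7289, 624)) = Rational(7289, 156)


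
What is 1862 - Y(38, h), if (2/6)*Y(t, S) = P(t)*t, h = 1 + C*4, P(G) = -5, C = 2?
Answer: 2432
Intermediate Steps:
h = 9 (h = 1 + 2*4 = 1 + 8 = 9)
Y(t, S) = -15*t (Y(t, S) = 3*(-5*t) = -15*t)
1862 - Y(38, h) = 1862 - (-15)*38 = 1862 - 1*(-570) = 1862 + 570 = 2432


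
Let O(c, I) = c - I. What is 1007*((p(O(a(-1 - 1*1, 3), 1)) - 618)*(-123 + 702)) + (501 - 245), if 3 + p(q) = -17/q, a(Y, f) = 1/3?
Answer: -694415611/2 ≈ -3.4721e+8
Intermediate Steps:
a(Y, f) = ⅓
p(q) = -3 - 17/q
1007*((p(O(a(-1 - 1*1, 3), 1)) - 618)*(-123 + 702)) + (501 - 245) = 1007*(((-3 - 17/(⅓ - 1*1)) - 618)*(-123 + 702)) + (501 - 245) = 1007*(((-3 - 17/(⅓ - 1)) - 618)*579) + 256 = 1007*(((-3 - 17/(-⅔)) - 618)*579) + 256 = 1007*(((-3 - 17*(-3/2)) - 618)*579) + 256 = 1007*(((-3 + 51/2) - 618)*579) + 256 = 1007*((45/2 - 618)*579) + 256 = 1007*(-1191/2*579) + 256 = 1007*(-689589/2) + 256 = -694416123/2 + 256 = -694415611/2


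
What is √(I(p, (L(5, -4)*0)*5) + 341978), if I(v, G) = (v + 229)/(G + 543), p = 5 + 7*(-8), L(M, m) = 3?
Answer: 2*√25207991994/543 ≈ 584.79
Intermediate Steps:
p = -51 (p = 5 - 56 = -51)
I(v, G) = (229 + v)/(543 + G)
√(I(p, (L(5, -4)*0)*5) + 341978) = √((229 - 51)/(543 + (3*0)*5) + 341978) = √(178/(543 + 0*5) + 341978) = √(178/(543 + 0) + 341978) = √(178/543 + 341978) = √(185694232/543) = 2*√25207991994/543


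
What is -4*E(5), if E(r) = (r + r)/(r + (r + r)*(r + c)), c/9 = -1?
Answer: 8/7 ≈ 1.1429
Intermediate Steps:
c = -9 (c = 9*(-1) = -9)
E(r) = 2*r/(r + 2*r*(-9 + r)) (E(r) = (r + r)/(r + (r + r)*(r - 9)) = (2*r)/(r + (2*r)*(-9 + r)) = (2*r)/(r + 2*r*(-9 + r)) = 2*r/(r + 2*r*(-9 + r)))
-4*E(5) = -8/(-17 + 2*5) = -8/(-17 + 10) = -8/(-7) = -8*(-1)/7 = -4*(-2/7) = 8/7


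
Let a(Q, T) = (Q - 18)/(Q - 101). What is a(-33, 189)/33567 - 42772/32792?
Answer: -4008038388/3072868637 ≈ -1.3043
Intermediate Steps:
a(Q, T) = (-18 + Q)/(-101 + Q)
a(-33, 189)/33567 - 42772/32792 = ((-18 - 33)/(-101 - 33))/33567 - 42772/32792 = (-51/(-134))*(1/33567) - 42772*1/32792 = -1/134*(-51)*(1/33567) - 10693/8198 = (51/134)*(1/33567) - 10693/8198 = 17/1499326 - 10693/8198 = -4008038388/3072868637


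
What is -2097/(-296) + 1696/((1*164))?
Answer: 211481/12136 ≈ 17.426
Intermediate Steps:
-2097/(-296) + 1696/((1*164)) = -2097*(-1/296) + 1696/164 = 2097/296 + 1696*(1/164) = 2097/296 + 424/41 = 211481/12136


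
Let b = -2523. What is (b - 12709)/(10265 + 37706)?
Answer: -2176/6853 ≈ -0.31752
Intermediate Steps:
(b - 12709)/(10265 + 37706) = (-2523 - 12709)/(10265 + 37706) = -15232/47971 = -15232*1/47971 = -2176/6853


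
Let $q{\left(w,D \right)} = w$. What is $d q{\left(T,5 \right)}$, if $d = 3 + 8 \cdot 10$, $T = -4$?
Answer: $-332$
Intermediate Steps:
$d = 83$ ($d = 3 + 80 = 83$)
$d q{\left(T,5 \right)} = 83 \left(-4\right) = -332$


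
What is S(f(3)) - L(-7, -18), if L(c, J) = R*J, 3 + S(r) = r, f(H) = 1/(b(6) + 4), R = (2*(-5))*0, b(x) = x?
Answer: -29/10 ≈ -2.9000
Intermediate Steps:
R = 0 (R = -10*0 = 0)
f(H) = ⅒ (f(H) = 1/(6 + 4) = 1/10 = ⅒)
S(r) = -3 + r
L(c, J) = 0 (L(c, J) = 0*J = 0)
S(f(3)) - L(-7, -18) = (-3 + ⅒) - 1*0 = -29/10 + 0 = -29/10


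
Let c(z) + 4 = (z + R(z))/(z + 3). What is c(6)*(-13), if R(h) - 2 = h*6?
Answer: -104/9 ≈ -11.556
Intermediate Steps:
R(h) = 2 + 6*h (R(h) = 2 + h*6 = 2 + 6*h)
c(z) = -4 + (2 + 7*z)/(3 + z) (c(z) = -4 + (z + (2 + 6*z))/(z + 3) = -4 + (2 + 7*z)/(3 + z))
c(6)*(-13) = ((-10 + 3*6)/(3 + 6))*(-13) = ((-10 + 18)/9)*(-13) = ((1/9)*8)*(-13) = (8/9)*(-13) = -104/9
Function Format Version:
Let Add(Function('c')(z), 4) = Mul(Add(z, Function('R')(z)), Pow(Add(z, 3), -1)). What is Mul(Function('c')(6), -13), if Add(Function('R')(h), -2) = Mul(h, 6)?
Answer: Rational(-104, 9) ≈ -11.556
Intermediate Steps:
Function('R')(h) = Add(2, Mul(6, h)) (Function('R')(h) = Add(2, Mul(h, 6)) = Add(2, Mul(6, h)))
Function('c')(z) = Add(-4, Mul(Pow(Add(3, z), -1), Add(2, Mul(7, z)))) (Function('c')(z) = Add(-4, Mul(Add(z, Add(2, Mul(6, z))), Pow(Add(z, 3), -1))) = Add(-4, Mul(Add(2, Mul(7, z)), Pow(Add(3, z), -1))) = Add(-4, Mul(Pow(Add(3, z), -1), Add(2, Mul(7, z)))))
Mul(Function('c')(6), -13) = Mul(Mul(Pow(Add(3, 6), -1), Add(-10, Mul(3, 6))), -13) = Mul(Mul(Pow(9, -1), Add(-10, 18)), -13) = Mul(Mul(Rational(1, 9), 8), -13) = Mul(Rational(8, 9), -13) = Rational(-104, 9)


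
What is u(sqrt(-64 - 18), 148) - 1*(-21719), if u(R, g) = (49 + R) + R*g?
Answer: 21768 + 149*I*sqrt(82) ≈ 21768.0 + 1349.3*I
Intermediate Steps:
u(R, g) = 49 + R + R*g
u(sqrt(-64 - 18), 148) - 1*(-21719) = (49 + sqrt(-64 - 18) + sqrt(-64 - 18)*148) - 1*(-21719) = (49 + sqrt(-82) + sqrt(-82)*148) + 21719 = (49 + I*sqrt(82) + (I*sqrt(82))*148) + 21719 = (49 + I*sqrt(82) + 148*I*sqrt(82)) + 21719 = (49 + 149*I*sqrt(82)) + 21719 = 21768 + 149*I*sqrt(82)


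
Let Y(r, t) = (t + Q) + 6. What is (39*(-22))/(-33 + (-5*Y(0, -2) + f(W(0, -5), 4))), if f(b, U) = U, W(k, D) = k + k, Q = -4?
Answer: 858/29 ≈ 29.586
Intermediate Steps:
W(k, D) = 2*k
Y(r, t) = 2 + t (Y(r, t) = (t - 4) + 6 = (-4 + t) + 6 = 2 + t)
(39*(-22))/(-33 + (-5*Y(0, -2) + f(W(0, -5), 4))) = (39*(-22))/(-33 + (-5*(2 - 2) + 4)) = -858/(-33 + (-5*0 + 4)) = -858/(-33 + (0 + 4)) = -858/(-33 + 4) = -858/(-29) = -858*(-1/29) = 858/29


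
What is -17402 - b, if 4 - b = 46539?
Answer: 29133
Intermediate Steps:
b = -46535 (b = 4 - 1*46539 = 4 - 46539 = -46535)
-17402 - b = -17402 - 1*(-46535) = -17402 + 46535 = 29133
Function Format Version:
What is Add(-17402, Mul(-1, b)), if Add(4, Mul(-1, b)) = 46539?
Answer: 29133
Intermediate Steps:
b = -46535 (b = Add(4, Mul(-1, 46539)) = Add(4, -46539) = -46535)
Add(-17402, Mul(-1, b)) = Add(-17402, Mul(-1, -46535)) = Add(-17402, 46535) = 29133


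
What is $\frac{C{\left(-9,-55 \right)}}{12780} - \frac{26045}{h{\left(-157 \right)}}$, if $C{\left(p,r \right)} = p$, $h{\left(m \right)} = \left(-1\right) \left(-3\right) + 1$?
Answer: $- \frac{2311494}{355} \approx -6511.3$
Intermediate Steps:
$h{\left(m \right)} = 4$ ($h{\left(m \right)} = 3 + 1 = 4$)
$\frac{C{\left(-9,-55 \right)}}{12780} - \frac{26045}{h{\left(-157 \right)}} = - \frac{9}{12780} - \frac{26045}{4} = \left(-9\right) \frac{1}{12780} - \frac{26045}{4} = - \frac{1}{1420} - \frac{26045}{4} = - \frac{2311494}{355}$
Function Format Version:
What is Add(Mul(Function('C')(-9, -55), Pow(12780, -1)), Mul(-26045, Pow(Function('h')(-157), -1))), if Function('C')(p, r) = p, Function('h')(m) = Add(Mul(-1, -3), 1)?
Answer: Rational(-2311494, 355) ≈ -6511.3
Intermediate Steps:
Function('h')(m) = 4 (Function('h')(m) = Add(3, 1) = 4)
Add(Mul(Function('C')(-9, -55), Pow(12780, -1)), Mul(-26045, Pow(Function('h')(-157), -1))) = Add(Mul(-9, Pow(12780, -1)), Mul(-26045, Pow(4, -1))) = Add(Mul(-9, Rational(1, 12780)), Mul(-26045, Rational(1, 4))) = Add(Rational(-1, 1420), Rational(-26045, 4)) = Rational(-2311494, 355)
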